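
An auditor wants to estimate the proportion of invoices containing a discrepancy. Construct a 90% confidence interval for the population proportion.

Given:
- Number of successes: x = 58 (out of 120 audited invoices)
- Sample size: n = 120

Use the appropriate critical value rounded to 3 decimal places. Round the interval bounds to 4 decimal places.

Sample proportion: p̂ = 58/120 = 0.483333

Check conditions for normal approximation:
  np̂ = 58 ≥ 10 ✓
  n(1-p̂) = 62 ≥ 10 ✓

The sample is large enough, so use a z-interval (normal approximation) for the proportion.

For 90% confidence, z* = 1.645 (from standard normal table)

Standard error: SE = √(p̂(1-p̂)/n) = √(0.483333×0.516667/120) = 0.04561818

Margin of error: E = z* × SE = 1.645 × 0.04561818 = 0.075042

Z-interval: p̂ ± E = 0.483333 ± 0.075042 = (0.408291, 0.558375)

Rounded to 4 decimal places:

(0.4083, 0.5584)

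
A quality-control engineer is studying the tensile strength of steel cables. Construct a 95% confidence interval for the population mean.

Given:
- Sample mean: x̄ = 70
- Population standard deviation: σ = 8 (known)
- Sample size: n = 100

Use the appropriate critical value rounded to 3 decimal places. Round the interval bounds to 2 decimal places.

The population standard deviation σ is known, so use a z-interval (standard normal critical value).

For 95% confidence, z* = 1.96 (from standard normal table)

Standard error: SE = σ/√n = 8/√100 = 0.800000

Margin of error: E = z* × SE = 1.96 × 0.800000 = 1.5680

Z-interval: x̄ ± E = 70 ± 1.5680 = (68.4320, 71.5680)

Rounded to 2 decimal places:

(68.43, 71.57)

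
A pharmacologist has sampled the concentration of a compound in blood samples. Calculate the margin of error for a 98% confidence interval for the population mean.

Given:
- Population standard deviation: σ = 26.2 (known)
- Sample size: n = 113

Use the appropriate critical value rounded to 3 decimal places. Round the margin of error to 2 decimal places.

The population standard deviation σ is known, so use the z-interval margin of error formula.

For 98% confidence, z* = 2.326 (from standard normal table)

Margin of error formula for z-interval: E = z* × σ/√n

E = 2.326 × 26.2/√113
  = 2.326 × 2.464689
  = 5.7329

Rounded to 2 decimal places:

5.73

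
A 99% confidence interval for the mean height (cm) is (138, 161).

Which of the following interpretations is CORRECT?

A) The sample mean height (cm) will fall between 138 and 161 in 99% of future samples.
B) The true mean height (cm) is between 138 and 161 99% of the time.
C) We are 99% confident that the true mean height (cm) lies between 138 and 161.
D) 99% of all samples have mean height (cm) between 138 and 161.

A confidence interval represents our confidence in the procedure, not a probability statement about the parameter.

Key concept: If we repeated this sampling process many times and computed a 99% CI each time, about 99% of those intervals would contain the true population parameter.

For this specific interval (138, 161):
- Midpoint (point estimate): 149.5
- Margin of error: 11.5

The correct interpretation is the one stating confidence that the true parameter lies in the interval — option C.

C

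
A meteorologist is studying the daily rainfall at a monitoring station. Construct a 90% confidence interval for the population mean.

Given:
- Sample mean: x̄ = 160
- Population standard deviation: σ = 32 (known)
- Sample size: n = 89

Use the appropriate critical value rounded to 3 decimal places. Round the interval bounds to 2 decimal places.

The population standard deviation σ is known, so use a z-interval (standard normal critical value).

For 90% confidence, z* = 1.645 (from standard normal table)

Standard error: SE = σ/√n = 32/√89 = 3.391993

Margin of error: E = z* × SE = 1.645 × 3.391993 = 5.5798

Z-interval: x̄ ± E = 160 ± 5.5798 = (154.4202, 165.5798)

Rounded to 2 decimal places:

(154.42, 165.58)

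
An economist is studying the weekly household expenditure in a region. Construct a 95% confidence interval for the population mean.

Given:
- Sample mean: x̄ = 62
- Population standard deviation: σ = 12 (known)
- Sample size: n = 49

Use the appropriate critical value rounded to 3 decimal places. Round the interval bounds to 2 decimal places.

The population standard deviation σ is known, so use a z-interval (standard normal critical value).

For 95% confidence, z* = 1.96 (from standard normal table)

Standard error: SE = σ/√n = 12/√49 = 1.714286

Margin of error: E = z* × SE = 1.96 × 1.714286 = 3.3600

Z-interval: x̄ ± E = 62 ± 3.3600 = (58.6400, 65.3600)

Rounded to 2 decimal places:

(58.64, 65.36)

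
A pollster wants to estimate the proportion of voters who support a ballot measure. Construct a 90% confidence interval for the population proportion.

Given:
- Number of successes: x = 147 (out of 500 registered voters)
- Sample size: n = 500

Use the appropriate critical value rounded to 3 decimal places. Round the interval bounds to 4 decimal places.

Sample proportion: p̂ = 147/500 = 0.294000

Check conditions for normal approximation:
  np̂ = 147 ≥ 10 ✓
  n(1-p̂) = 353 ≥ 10 ✓

The sample is large enough, so use a z-interval (normal approximation) for the proportion.

For 90% confidence, z* = 1.645 (from standard normal table)

Standard error: SE = √(p̂(1-p̂)/n) = √(0.294000×0.706000/500) = 0.02037469

Margin of error: E = z* × SE = 1.645 × 0.02037469 = 0.033516

Z-interval: p̂ ± E = 0.294000 ± 0.033516 = (0.260484, 0.327516)

Rounded to 4 decimal places:

(0.2605, 0.3275)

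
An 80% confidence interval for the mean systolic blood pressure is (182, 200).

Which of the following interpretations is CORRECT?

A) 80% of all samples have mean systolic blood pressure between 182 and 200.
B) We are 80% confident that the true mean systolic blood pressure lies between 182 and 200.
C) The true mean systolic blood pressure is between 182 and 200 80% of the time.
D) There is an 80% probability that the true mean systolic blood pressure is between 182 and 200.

A confidence interval represents our confidence in the procedure, not a probability statement about the parameter.

Key concept: If we repeated this sampling process many times and computed an 80% CI each time, about 80% of those intervals would contain the true population parameter.

For this specific interval (182, 200):
- Midpoint (point estimate): 191
- Margin of error: 9

The correct interpretation is the one stating confidence that the true parameter lies in the interval — option B.

B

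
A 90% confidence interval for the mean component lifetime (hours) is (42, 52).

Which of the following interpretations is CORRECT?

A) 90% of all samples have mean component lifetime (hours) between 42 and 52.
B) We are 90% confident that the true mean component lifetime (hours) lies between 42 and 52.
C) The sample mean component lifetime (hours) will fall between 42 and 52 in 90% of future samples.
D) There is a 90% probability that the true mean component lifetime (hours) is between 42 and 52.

A confidence interval represents our confidence in the procedure, not a probability statement about the parameter.

Key concept: If we repeated this sampling process many times and computed a 90% CI each time, about 90% of those intervals would contain the true population parameter.

For this specific interval (42, 52):
- Midpoint (point estimate): 47
- Margin of error: 5

The correct interpretation is the one stating confidence that the true parameter lies in the interval — option B.

B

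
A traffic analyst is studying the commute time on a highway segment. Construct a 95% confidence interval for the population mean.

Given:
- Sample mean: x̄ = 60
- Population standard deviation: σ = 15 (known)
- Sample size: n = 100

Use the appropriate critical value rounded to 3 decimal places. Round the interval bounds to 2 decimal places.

The population standard deviation σ is known, so use a z-interval (standard normal critical value).

For 95% confidence, z* = 1.96 (from standard normal table)

Standard error: SE = σ/√n = 15/√100 = 1.500000

Margin of error: E = z* × SE = 1.96 × 1.500000 = 2.9400

Z-interval: x̄ ± E = 60 ± 2.9400 = (57.0600, 62.9400)

Rounded to 2 decimal places:

(57.06, 62.94)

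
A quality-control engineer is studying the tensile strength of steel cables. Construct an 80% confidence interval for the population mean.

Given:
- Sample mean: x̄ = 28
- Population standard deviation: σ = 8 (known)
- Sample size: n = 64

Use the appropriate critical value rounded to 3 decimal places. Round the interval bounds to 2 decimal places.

The population standard deviation σ is known, so use a z-interval (standard normal critical value).

For 80% confidence, z* = 1.282 (from standard normal table)

Standard error: SE = σ/√n = 8/√64 = 1.000000

Margin of error: E = z* × SE = 1.282 × 1.000000 = 1.2820

Z-interval: x̄ ± E = 28 ± 1.2820 = (26.7180, 29.2820)

Rounded to 2 decimal places:

(26.72, 29.28)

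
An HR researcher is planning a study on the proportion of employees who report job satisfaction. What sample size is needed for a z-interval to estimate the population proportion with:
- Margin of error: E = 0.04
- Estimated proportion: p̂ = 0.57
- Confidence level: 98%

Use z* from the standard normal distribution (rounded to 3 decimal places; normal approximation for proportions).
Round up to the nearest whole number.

Using z* for proportion z-interval (normal approximation).

For 98% confidence, z* = 2.326 (from standard normal table)

Sample size formula for proportion z-interval: n = z*²p̂(1-p̂)/E²

n = 2.326² × 0.57 × 0.43 / 0.04²
  = 5.410276 × 0.2451 / 0.0016
  = 828.7867

Round up to the nearest whole number: n = 829

829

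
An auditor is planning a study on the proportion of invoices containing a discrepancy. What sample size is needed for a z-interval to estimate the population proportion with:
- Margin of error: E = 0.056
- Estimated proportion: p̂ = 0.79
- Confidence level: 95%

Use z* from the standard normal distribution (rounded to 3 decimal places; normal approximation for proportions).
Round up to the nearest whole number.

Using z* for proportion z-interval (normal approximation).

For 95% confidence, z* = 1.96 (from standard normal table)

Sample size formula for proportion z-interval: n = z*²p̂(1-p̂)/E²

n = 1.96² × 0.79 × 0.21 / 0.056²
  = 3.8416 × 0.1659 / 0.003136
  = 203.2275

Round up to the nearest whole number: n = 204

204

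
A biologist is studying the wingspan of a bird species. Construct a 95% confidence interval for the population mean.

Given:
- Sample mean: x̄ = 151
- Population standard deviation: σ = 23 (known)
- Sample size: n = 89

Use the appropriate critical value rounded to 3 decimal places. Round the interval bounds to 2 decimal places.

The population standard deviation σ is known, so use a z-interval (standard normal critical value).

For 95% confidence, z* = 1.96 (from standard normal table)

Standard error: SE = σ/√n = 23/√89 = 2.437995

Margin of error: E = z* × SE = 1.96 × 2.437995 = 4.7785

Z-interval: x̄ ± E = 151 ± 4.7785 = (146.2215, 155.7785)

Rounded to 2 decimal places:

(146.22, 155.78)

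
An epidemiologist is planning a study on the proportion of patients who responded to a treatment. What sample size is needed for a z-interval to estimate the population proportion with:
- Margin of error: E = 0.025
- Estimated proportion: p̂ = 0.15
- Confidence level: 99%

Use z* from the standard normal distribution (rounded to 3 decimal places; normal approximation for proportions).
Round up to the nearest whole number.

Using z* for proportion z-interval (normal approximation).

For 99% confidence, z* = 2.576 (from standard normal table)

Sample size formula for proportion z-interval: n = z*²p̂(1-p̂)/E²

n = 2.576² × 0.15 × 0.85 / 0.025²
  = 6.635776 × 0.1275 / 0.000625
  = 1353.6983

Round up to the nearest whole number: n = 1354

1354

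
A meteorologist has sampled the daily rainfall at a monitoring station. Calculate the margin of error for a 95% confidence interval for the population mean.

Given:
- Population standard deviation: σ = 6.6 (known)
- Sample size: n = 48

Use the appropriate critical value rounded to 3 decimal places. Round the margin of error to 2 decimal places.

The population standard deviation σ is known, so use the z-interval margin of error formula.

For 95% confidence, z* = 1.96 (from standard normal table)

Margin of error formula for z-interval: E = z* × σ/√n

E = 1.96 × 6.6/√48
  = 1.96 × 0.952628
  = 1.8672

Rounded to 2 decimal places:

1.87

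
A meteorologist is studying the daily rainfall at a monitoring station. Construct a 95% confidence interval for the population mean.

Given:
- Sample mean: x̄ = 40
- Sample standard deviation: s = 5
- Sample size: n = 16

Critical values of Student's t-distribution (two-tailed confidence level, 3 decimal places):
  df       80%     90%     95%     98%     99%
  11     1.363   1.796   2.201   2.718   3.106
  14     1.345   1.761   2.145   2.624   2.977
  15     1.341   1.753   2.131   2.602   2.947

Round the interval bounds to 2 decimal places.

The population standard deviation σ is unknown (only the sample standard deviation s is given), so use a t-interval with df = n - 1 = 16 - 1 = 15.

For 95% confidence with df = 15, t* = 2.131 (from t-table)

Standard error: SE = s/√n = 5/√16 = 1.250000

Margin of error: E = t* × SE = 2.131 × 1.250000 = 2.6637

T-interval: x̄ ± E = 40 ± 2.6637 = (37.3362, 42.6638)

Rounded to 2 decimal places:

(37.34, 42.66)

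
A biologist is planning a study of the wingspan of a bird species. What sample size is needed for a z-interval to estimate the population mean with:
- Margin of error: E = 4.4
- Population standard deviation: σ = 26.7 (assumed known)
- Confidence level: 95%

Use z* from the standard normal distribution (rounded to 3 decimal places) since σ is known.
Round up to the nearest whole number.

Using z* since population σ is known (z-interval formula).

For 95% confidence, z* = 1.96 (from standard normal table)

Sample size formula for z-interval: n = (z*σ/E)²

n = (1.96 × 26.7 / 4.4)²
  = (11.893636)²
  = 141.4586

Round up to the nearest whole number: n = 142

142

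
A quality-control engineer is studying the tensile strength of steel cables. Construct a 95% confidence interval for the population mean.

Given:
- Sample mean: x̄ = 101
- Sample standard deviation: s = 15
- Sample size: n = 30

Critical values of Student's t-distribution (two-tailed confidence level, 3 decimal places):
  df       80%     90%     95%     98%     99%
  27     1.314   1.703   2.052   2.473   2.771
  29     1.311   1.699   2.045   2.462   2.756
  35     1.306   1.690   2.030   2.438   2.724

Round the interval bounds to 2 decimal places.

The population standard deviation σ is unknown (only the sample standard deviation s is given), so use a t-interval with df = n - 1 = 30 - 1 = 29.

For 95% confidence with df = 29, t* = 2.045 (from t-table)

Standard error: SE = s/√n = 15/√30 = 2.738613

Margin of error: E = t* × SE = 2.045 × 2.738613 = 5.6005

T-interval: x̄ ± E = 101 ± 5.6005 = (95.3995, 106.6005)

Rounded to 2 decimal places:

(95.40, 106.60)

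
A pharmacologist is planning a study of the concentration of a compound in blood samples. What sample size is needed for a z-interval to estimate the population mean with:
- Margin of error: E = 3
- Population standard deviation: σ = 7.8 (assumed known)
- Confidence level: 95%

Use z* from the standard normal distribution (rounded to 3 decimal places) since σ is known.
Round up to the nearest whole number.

Using z* since population σ is known (z-interval formula).

For 95% confidence, z* = 1.96 (from standard normal table)

Sample size formula for z-interval: n = (z*σ/E)²

n = (1.96 × 7.8 / 3)²
  = (5.096000)²
  = 25.9692

Round up to the nearest whole number: n = 26

26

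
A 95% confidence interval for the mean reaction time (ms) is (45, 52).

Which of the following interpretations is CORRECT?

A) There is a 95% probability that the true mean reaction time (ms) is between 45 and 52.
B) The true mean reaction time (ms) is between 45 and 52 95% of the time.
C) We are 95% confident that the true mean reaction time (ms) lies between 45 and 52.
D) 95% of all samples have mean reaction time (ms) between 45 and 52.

A confidence interval represents our confidence in the procedure, not a probability statement about the parameter.

Key concept: If we repeated this sampling process many times and computed a 95% CI each time, about 95% of those intervals would contain the true population parameter.

For this specific interval (45, 52):
- Midpoint (point estimate): 48.5
- Margin of error: 3.5

The correct interpretation is the one stating confidence that the true parameter lies in the interval — option C.

C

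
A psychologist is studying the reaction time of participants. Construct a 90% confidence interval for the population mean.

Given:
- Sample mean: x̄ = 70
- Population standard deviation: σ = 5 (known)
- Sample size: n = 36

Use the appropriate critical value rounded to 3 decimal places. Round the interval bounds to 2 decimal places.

The population standard deviation σ is known, so use a z-interval (standard normal critical value).

For 90% confidence, z* = 1.645 (from standard normal table)

Standard error: SE = σ/√n = 5/√36 = 0.833333

Margin of error: E = z* × SE = 1.645 × 0.833333 = 1.3708

Z-interval: x̄ ± E = 70 ± 1.3708 = (68.6292, 71.3708)

Rounded to 2 decimal places:

(68.63, 71.37)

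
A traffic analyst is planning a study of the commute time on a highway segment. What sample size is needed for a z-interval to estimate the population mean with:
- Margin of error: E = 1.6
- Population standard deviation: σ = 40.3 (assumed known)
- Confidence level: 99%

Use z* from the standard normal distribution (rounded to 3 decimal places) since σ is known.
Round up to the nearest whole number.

Using z* since population σ is known (z-interval formula).

For 99% confidence, z* = 2.576 (from standard normal table)

Sample size formula for z-interval: n = (z*σ/E)²

n = (2.576 × 40.3 / 1.6)²
  = (64.883000)²
  = 4209.8037

Round up to the nearest whole number: n = 4210

4210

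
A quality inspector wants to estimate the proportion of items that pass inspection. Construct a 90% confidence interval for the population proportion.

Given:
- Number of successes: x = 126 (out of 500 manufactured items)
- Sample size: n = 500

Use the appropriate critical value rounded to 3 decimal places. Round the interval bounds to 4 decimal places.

Sample proportion: p̂ = 126/500 = 0.252000

Check conditions for normal approximation:
  np̂ = 126 ≥ 10 ✓
  n(1-p̂) = 374 ≥ 10 ✓

The sample is large enough, so use a z-interval (normal approximation) for the proportion.

For 90% confidence, z* = 1.645 (from standard normal table)

Standard error: SE = √(p̂(1-p̂)/n) = √(0.252000×0.748000/500) = 0.01941628

Margin of error: E = z* × SE = 1.645 × 0.01941628 = 0.031940

Z-interval: p̂ ± E = 0.252000 ± 0.031940 = (0.220060, 0.283940)

Rounded to 4 decimal places:

(0.2201, 0.2839)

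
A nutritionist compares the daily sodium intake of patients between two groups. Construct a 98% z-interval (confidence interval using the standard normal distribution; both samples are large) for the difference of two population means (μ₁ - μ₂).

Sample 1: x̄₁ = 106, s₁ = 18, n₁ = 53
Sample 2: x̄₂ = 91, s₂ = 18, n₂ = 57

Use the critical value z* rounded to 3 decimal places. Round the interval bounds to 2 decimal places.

Both samples are large (n₁ = 53 ≥ 30, n₂ = 57 ≥ 30), so a z-interval for the difference of means applies.

Point estimate: x̄₁ - x̄₂ = 106 - 91 = 15

Standard error: SE = √(s₁²/n₁ + s₂²/n₂)
= √(18²/53 + 18²/57)
= √(6.113208 + 5.684211)
= 3.434737

For 98% confidence, z* = 2.326 (from standard normal table)
Margin of error: E = z* × SE = 2.326 × 3.434737 = 7.9892

Z-interval: (x̄₁ - x̄₂) ± E = 15 ± 7.9892 = (7.0108, 22.9892)

Rounded to 2 decimal places:

(7.01, 22.99)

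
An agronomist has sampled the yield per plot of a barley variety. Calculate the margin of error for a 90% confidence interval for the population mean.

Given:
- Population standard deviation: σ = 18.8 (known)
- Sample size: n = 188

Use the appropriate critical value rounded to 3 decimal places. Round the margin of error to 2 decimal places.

The population standard deviation σ is known, so use the z-interval margin of error formula.

For 90% confidence, z* = 1.645 (from standard normal table)

Margin of error formula for z-interval: E = z* × σ/√n

E = 1.645 × 18.8/√188
  = 1.645 × 1.371131
  = 2.2555

Rounded to 2 decimal places:

2.26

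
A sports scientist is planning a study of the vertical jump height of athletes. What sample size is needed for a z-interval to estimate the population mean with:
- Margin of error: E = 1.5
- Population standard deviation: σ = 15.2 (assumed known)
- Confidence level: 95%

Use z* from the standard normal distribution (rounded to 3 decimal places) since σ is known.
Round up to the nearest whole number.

Using z* since population σ is known (z-interval formula).

For 95% confidence, z* = 1.96 (from standard normal table)

Sample size formula for z-interval: n = (z*σ/E)²

n = (1.96 × 15.2 / 1.5)²
  = (19.861333)²
  = 394.4726

Round up to the nearest whole number: n = 395

395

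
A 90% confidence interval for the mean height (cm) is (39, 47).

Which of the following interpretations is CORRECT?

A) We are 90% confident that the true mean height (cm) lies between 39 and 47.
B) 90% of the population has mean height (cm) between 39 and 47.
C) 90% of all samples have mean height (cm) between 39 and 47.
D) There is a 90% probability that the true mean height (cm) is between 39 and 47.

A confidence interval represents our confidence in the procedure, not a probability statement about the parameter.

Key concept: If we repeated this sampling process many times and computed a 90% CI each time, about 90% of those intervals would contain the true population parameter.

For this specific interval (39, 47):
- Midpoint (point estimate): 43
- Margin of error: 4

The correct interpretation is the one stating confidence that the true parameter lies in the interval — option A.

A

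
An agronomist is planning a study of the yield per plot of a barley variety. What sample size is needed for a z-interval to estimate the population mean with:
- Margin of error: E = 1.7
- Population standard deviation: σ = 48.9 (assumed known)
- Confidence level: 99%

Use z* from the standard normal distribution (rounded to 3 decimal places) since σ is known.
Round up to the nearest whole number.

Using z* since population σ is known (z-interval formula).

For 99% confidence, z* = 2.576 (from standard normal table)

Sample size formula for z-interval: n = (z*σ/E)²

n = (2.576 × 48.9 / 1.7)²
  = (74.097882)²
  = 5490.4962

Round up to the nearest whole number: n = 5491

5491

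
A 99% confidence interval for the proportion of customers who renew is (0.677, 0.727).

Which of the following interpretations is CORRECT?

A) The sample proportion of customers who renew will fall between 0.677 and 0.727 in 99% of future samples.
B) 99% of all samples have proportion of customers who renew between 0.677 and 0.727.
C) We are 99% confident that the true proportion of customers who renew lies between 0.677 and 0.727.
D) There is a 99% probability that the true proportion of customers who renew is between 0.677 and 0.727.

A confidence interval represents our confidence in the procedure, not a probability statement about the parameter.

Key concept: If we repeated this sampling process many times and computed a 99% CI each time, about 99% of those intervals would contain the true population parameter.

For this specific interval (0.677, 0.727):
- Midpoint (point estimate): 0.702
- Margin of error: 0.025

The correct interpretation is the one stating confidence that the true parameter lies in the interval — option C.

C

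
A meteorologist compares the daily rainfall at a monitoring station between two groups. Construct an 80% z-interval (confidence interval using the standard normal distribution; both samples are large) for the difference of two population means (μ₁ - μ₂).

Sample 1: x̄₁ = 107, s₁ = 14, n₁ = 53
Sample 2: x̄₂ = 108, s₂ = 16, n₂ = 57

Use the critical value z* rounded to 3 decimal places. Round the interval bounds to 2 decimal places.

Both samples are large (n₁ = 53 ≥ 30, n₂ = 57 ≥ 30), so a z-interval for the difference of means applies.

Point estimate: x̄₁ - x̄₂ = 107 - 108 = -1

Standard error: SE = √(s₁²/n₁ + s₂²/n₂)
= √(14²/53 + 16²/57)
= √(3.698113 + 4.491228)
= 2.861703

For 80% confidence, z* = 1.282 (from standard normal table)
Margin of error: E = z* × SE = 1.282 × 2.861703 = 3.6687

Z-interval: (x̄₁ - x̄₂) ± E = -1 ± 3.6687 = (-4.6687, 2.6687)

Rounded to 2 decimal places:

(-4.67, 2.67)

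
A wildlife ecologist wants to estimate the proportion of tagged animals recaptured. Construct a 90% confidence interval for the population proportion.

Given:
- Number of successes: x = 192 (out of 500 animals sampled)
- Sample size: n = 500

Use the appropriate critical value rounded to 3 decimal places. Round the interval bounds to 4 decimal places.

Sample proportion: p̂ = 192/500 = 0.384000

Check conditions for normal approximation:
  np̂ = 192 ≥ 10 ✓
  n(1-p̂) = 308 ≥ 10 ✓

The sample is large enough, so use a z-interval (normal approximation) for the proportion.

For 90% confidence, z* = 1.645 (from standard normal table)

Standard error: SE = √(p̂(1-p̂)/n) = √(0.384000×0.616000/500) = 0.02175059

Margin of error: E = z* × SE = 1.645 × 0.02175059 = 0.035780

Z-interval: p̂ ± E = 0.384000 ± 0.035780 = (0.348220, 0.419780)

Rounded to 4 decimal places:

(0.3482, 0.4198)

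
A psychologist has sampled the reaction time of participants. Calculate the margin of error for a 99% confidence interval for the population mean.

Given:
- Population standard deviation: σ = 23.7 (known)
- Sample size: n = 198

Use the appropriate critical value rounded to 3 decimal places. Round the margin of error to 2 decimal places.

The population standard deviation σ is known, so use the z-interval margin of error formula.

For 99% confidence, z* = 2.576 (from standard normal table)

Margin of error formula for z-interval: E = z* × σ/√n

E = 2.576 × 23.7/√198
  = 2.576 × 1.684286
  = 4.3387

Rounded to 2 decimal places:

4.34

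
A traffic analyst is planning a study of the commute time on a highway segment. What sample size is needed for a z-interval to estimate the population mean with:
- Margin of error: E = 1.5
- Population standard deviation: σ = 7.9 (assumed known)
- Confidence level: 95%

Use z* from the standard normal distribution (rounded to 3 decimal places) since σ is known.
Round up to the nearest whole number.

Using z* since population σ is known (z-interval formula).

For 95% confidence, z* = 1.96 (from standard normal table)

Sample size formula for z-interval: n = (z*σ/E)²

n = (1.96 × 7.9 / 1.5)²
  = (10.322667)²
  = 106.5574

Round up to the nearest whole number: n = 107

107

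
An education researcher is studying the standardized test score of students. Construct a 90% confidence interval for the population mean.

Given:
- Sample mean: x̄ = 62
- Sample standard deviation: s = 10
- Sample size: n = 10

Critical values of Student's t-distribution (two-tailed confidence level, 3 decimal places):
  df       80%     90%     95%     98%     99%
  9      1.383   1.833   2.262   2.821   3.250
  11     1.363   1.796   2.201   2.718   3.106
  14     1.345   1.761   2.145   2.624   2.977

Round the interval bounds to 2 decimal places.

The population standard deviation σ is unknown (only the sample standard deviation s is given), so use a t-interval with df = n - 1 = 10 - 1 = 9.

For 90% confidence with df = 9, t* = 1.833 (from t-table)

Standard error: SE = s/√n = 10/√10 = 3.162278

Margin of error: E = t* × SE = 1.833 × 3.162278 = 5.7965

T-interval: x̄ ± E = 62 ± 5.7965 = (56.2035, 67.7965)

Rounded to 2 decimal places:

(56.20, 67.80)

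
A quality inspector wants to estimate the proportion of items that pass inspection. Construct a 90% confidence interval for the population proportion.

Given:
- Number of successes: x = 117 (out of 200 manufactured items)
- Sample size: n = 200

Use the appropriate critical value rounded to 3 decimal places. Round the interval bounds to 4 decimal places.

Sample proportion: p̂ = 117/200 = 0.585000

Check conditions for normal approximation:
  np̂ = 117 ≥ 10 ✓
  n(1-p̂) = 83 ≥ 10 ✓

The sample is large enough, so use a z-interval (normal approximation) for the proportion.

For 90% confidence, z* = 1.645 (from standard normal table)

Standard error: SE = √(p̂(1-p̂)/n) = √(0.585000×0.415000/200) = 0.03484071

Margin of error: E = z* × SE = 1.645 × 0.03484071 = 0.057313

Z-interval: p̂ ± E = 0.585000 ± 0.057313 = (0.527687, 0.642313)

Rounded to 4 decimal places:

(0.5277, 0.6423)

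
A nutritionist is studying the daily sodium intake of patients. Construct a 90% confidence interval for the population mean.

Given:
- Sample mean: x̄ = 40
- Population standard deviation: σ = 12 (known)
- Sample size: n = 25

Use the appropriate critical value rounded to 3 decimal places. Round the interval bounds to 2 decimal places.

The population standard deviation σ is known, so use a z-interval (standard normal critical value).

For 90% confidence, z* = 1.645 (from standard normal table)

Standard error: SE = σ/√n = 12/√25 = 2.400000

Margin of error: E = z* × SE = 1.645 × 2.400000 = 3.9480

Z-interval: x̄ ± E = 40 ± 3.9480 = (36.0520, 43.9480)

Rounded to 2 decimal places:

(36.05, 43.95)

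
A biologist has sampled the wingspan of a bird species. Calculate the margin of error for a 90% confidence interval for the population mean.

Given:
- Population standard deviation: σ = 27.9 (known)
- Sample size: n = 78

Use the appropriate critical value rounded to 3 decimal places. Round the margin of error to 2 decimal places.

The population standard deviation σ is known, so use the z-interval margin of error formula.

For 90% confidence, z* = 1.645 (from standard normal table)

Margin of error formula for z-interval: E = z* × σ/√n

E = 1.645 × 27.9/√78
  = 1.645 × 3.159053
  = 5.1966

Rounded to 2 decimal places:

5.20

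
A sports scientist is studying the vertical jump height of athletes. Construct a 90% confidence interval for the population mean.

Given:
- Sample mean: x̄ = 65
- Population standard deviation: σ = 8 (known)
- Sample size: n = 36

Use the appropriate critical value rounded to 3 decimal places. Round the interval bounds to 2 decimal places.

The population standard deviation σ is known, so use a z-interval (standard normal critical value).

For 90% confidence, z* = 1.645 (from standard normal table)

Standard error: SE = σ/√n = 8/√36 = 1.333333

Margin of error: E = z* × SE = 1.645 × 1.333333 = 2.1933

Z-interval: x̄ ± E = 65 ± 2.1933 = (62.8067, 67.1933)

Rounded to 2 decimal places:

(62.81, 67.19)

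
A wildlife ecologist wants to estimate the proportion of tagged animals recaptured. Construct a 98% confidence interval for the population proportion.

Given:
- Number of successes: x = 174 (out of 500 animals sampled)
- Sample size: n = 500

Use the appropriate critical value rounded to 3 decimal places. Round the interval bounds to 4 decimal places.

Sample proportion: p̂ = 174/500 = 0.348000

Check conditions for normal approximation:
  np̂ = 174 ≥ 10 ✓
  n(1-p̂) = 326 ≥ 10 ✓

The sample is large enough, so use a z-interval (normal approximation) for the proportion.

For 98% confidence, z* = 2.326 (from standard normal table)

Standard error: SE = √(p̂(1-p̂)/n) = √(0.348000×0.652000/500) = 0.02130239

Margin of error: E = z* × SE = 2.326 × 0.02130239 = 0.049549

Z-interval: p̂ ± E = 0.348000 ± 0.049549 = (0.298451, 0.397549)

Rounded to 4 decimal places:

(0.2985, 0.3975)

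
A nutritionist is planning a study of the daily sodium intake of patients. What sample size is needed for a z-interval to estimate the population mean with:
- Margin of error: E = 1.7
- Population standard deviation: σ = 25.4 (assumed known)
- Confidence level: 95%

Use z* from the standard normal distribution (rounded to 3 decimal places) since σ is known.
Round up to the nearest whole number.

Using z* since population σ is known (z-interval formula).

For 95% confidence, z* = 1.96 (from standard normal table)

Sample size formula for z-interval: n = (z*σ/E)²

n = (1.96 × 25.4 / 1.7)²
  = (29.284706)²
  = 857.5940

Round up to the nearest whole number: n = 858

858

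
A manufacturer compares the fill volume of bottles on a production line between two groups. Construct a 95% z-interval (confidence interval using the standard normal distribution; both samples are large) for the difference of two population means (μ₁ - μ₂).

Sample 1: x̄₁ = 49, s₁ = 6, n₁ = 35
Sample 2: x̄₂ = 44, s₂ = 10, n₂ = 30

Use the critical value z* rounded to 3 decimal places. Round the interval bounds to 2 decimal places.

Both samples are large (n₁ = 35 ≥ 30, n₂ = 30 ≥ 30), so a z-interval for the difference of means applies.

Point estimate: x̄₁ - x̄₂ = 49 - 44 = 5

Standard error: SE = √(s₁²/n₁ + s₂²/n₂)
= √(6²/35 + 10²/30)
= √(1.028571 + 3.333333)
= 2.088517

For 95% confidence, z* = 1.96 (from standard normal table)
Margin of error: E = z* × SE = 1.96 × 2.088517 = 4.0935

Z-interval: (x̄₁ - x̄₂) ± E = 5 ± 4.0935 = (0.9065, 9.0935)

Rounded to 2 decimal places:

(0.91, 9.09)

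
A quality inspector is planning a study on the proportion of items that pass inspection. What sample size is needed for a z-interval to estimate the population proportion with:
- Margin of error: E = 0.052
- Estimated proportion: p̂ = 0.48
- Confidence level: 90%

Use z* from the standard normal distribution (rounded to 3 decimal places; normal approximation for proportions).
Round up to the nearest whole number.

Using z* for proportion z-interval (normal approximation).

For 90% confidence, z* = 1.645 (from standard normal table)

Sample size formula for proportion z-interval: n = z*²p̂(1-p̂)/E²

n = 1.645² × 0.48 × 0.52 / 0.052²
  = 2.706025 × 0.2496 / 0.002704
  = 249.7869

Round up to the nearest whole number: n = 250

250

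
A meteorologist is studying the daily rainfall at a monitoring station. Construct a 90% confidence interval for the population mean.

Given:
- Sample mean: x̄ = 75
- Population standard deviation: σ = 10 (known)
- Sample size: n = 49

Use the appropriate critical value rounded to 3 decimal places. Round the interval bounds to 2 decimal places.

The population standard deviation σ is known, so use a z-interval (standard normal critical value).

For 90% confidence, z* = 1.645 (from standard normal table)

Standard error: SE = σ/√n = 10/√49 = 1.428571

Margin of error: E = z* × SE = 1.645 × 1.428571 = 2.3500

Z-interval: x̄ ± E = 75 ± 2.3500 = (72.6500, 77.3500)

Rounded to 2 decimal places:

(72.65, 77.35)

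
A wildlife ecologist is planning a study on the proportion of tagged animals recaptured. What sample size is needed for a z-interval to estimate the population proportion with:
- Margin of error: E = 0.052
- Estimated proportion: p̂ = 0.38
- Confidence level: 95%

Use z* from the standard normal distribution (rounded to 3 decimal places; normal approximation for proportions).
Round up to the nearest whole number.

Using z* for proportion z-interval (normal approximation).

For 95% confidence, z* = 1.96 (from standard normal table)

Sample size formula for proportion z-interval: n = z*²p̂(1-p̂)/E²

n = 1.96² × 0.38 × 0.62 / 0.052²
  = 3.8416 × 0.2356 / 0.002704
  = 334.7193

Round up to the nearest whole number: n = 335

335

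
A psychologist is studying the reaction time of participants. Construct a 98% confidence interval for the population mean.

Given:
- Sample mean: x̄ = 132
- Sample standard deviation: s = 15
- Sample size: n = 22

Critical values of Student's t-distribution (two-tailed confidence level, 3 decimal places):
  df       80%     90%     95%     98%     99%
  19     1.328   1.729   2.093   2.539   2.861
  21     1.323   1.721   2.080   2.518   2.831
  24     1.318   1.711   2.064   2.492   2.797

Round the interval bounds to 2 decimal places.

The population standard deviation σ is unknown (only the sample standard deviation s is given), so use a t-interval with df = n - 1 = 22 - 1 = 21.

For 98% confidence with df = 21, t* = 2.518 (from t-table)

Standard error: SE = s/√n = 15/√22 = 3.198011

Margin of error: E = t* × SE = 2.518 × 3.198011 = 8.0526

T-interval: x̄ ± E = 132 ± 8.0526 = (123.9474, 140.0526)

Rounded to 2 decimal places:

(123.95, 140.05)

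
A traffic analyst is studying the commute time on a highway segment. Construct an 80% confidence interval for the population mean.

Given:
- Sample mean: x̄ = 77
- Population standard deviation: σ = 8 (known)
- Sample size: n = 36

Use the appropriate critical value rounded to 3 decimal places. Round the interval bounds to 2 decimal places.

The population standard deviation σ is known, so use a z-interval (standard normal critical value).

For 80% confidence, z* = 1.282 (from standard normal table)

Standard error: SE = σ/√n = 8/√36 = 1.333333

Margin of error: E = z* × SE = 1.282 × 1.333333 = 1.7093

Z-interval: x̄ ± E = 77 ± 1.7093 = (75.2907, 78.7093)

Rounded to 2 decimal places:

(75.29, 78.71)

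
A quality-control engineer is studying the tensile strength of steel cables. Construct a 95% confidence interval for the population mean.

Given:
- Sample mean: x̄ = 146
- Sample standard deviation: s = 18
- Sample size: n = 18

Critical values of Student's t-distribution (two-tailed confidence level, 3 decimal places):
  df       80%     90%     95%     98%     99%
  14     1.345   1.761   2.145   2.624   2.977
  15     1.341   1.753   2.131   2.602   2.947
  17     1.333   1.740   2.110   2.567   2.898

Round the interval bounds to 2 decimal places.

The population standard deviation σ is unknown (only the sample standard deviation s is given), so use a t-interval with df = n - 1 = 18 - 1 = 17.

For 95% confidence with df = 17, t* = 2.110 (from t-table)

Standard error: SE = s/√n = 18/√18 = 4.242641

Margin of error: E = t* × SE = 2.110 × 4.242641 = 8.9520

T-interval: x̄ ± E = 146 ± 8.9520 = (137.0480, 154.9520)

Rounded to 2 decimal places:

(137.05, 154.95)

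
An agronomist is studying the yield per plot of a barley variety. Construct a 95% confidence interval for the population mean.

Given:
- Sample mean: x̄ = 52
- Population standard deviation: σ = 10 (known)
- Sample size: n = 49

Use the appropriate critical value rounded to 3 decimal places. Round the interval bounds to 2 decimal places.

The population standard deviation σ is known, so use a z-interval (standard normal critical value).

For 95% confidence, z* = 1.96 (from standard normal table)

Standard error: SE = σ/√n = 10/√49 = 1.428571

Margin of error: E = z* × SE = 1.96 × 1.428571 = 2.8000

Z-interval: x̄ ± E = 52 ± 2.8000 = (49.2000, 54.8000)

Rounded to 2 decimal places:

(49.20, 54.80)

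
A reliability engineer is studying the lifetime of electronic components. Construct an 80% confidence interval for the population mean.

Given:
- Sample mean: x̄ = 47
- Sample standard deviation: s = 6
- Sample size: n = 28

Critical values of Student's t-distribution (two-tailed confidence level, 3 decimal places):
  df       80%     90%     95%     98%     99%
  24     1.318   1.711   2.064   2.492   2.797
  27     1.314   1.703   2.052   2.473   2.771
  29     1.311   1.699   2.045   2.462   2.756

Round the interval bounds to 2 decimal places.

The population standard deviation σ is unknown (only the sample standard deviation s is given), so use a t-interval with df = n - 1 = 28 - 1 = 27.

For 80% confidence with df = 27, t* = 1.314 (from t-table)

Standard error: SE = s/√n = 6/√28 = 1.133893

Margin of error: E = t* × SE = 1.314 × 1.133893 = 1.4899

T-interval: x̄ ± E = 47 ± 1.4899 = (45.5101, 48.4899)

Rounded to 2 decimal places:

(45.51, 48.49)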